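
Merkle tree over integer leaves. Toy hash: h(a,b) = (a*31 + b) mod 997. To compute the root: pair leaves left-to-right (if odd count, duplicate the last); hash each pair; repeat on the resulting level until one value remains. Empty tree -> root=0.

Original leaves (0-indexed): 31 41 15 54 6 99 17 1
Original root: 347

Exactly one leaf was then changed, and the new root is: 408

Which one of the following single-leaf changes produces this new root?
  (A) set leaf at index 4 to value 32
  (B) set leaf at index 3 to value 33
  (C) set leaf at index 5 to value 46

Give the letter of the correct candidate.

Original leaves: [31, 41, 15, 54, 6, 99, 17, 1]
Target new root: 408
Try each candidate change and compute the resulting root:
Candidate A: set leaf[4] = 32 -> leaves = [31, 41, 15, 54, 32, 99, 17, 1]
  L0: [31, 41, 15, 54, 32, 99, 17, 1]
  L1: h(31,41)=(31*31+41)%997=5 h(15,54)=(15*31+54)%997=519 h(32,99)=(32*31+99)%997=94 h(17,1)=(17*31+1)%997=528 -> [5, 519, 94, 528]
  L2: h(5,519)=(5*31+519)%997=674 h(94,528)=(94*31+528)%997=451 -> [674, 451]
  L3: h(674,451)=(674*31+451)%997=408 -> [408]
  root = 408 == target 408  ** MATCH **
Candidate B: set leaf[3] = 33 -> leaves = [31, 41, 15, 33, 6, 99, 17, 1]
  L0: [31, 41, 15, 33, 6, 99, 17, 1]
  L1: h(31,41)=(31*31+41)%997=5 h(15,33)=(15*31+33)%997=498 h(6,99)=(6*31+99)%997=285 h(17,1)=(17*31+1)%997=528 -> [5, 498, 285, 528]
  L2: h(5,498)=(5*31+498)%997=653 h(285,528)=(285*31+528)%997=390 -> [653, 390]
  L3: h(653,390)=(653*31+390)%997=693 -> [693]
  root = 693 != target 408
Candidate C: set leaf[5] = 46 -> leaves = [31, 41, 15, 54, 6, 46, 17, 1]
  L0: [31, 41, 15, 54, 6, 46, 17, 1]
  L1: h(31,41)=(31*31+41)%997=5 h(15,54)=(15*31+54)%997=519 h(6,46)=(6*31+46)%997=232 h(17,1)=(17*31+1)%997=528 -> [5, 519, 232, 528]
  L2: h(5,519)=(5*31+519)%997=674 h(232,528)=(232*31+528)%997=741 -> [674, 741]
  L3: h(674,741)=(674*31+741)%997=698 -> [698]
  root = 698 != target 408
Candidate A produces the target root.

Answer: A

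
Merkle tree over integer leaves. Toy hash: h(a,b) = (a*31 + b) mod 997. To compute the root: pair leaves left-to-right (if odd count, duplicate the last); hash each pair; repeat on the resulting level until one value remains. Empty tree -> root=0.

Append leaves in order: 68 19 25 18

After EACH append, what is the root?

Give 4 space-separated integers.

Answer: 68 133 935 928

Derivation:
After append 68 (leaves=[68]):
  L0: [68]
  root=68
After append 19 (leaves=[68, 19]):
  L0: [68, 19]
  L1: h(68,19)=(68*31+19)%997=133 -> [133]
  root=133
After append 25 (leaves=[68, 19, 25]):
  L0: [68, 19, 25]
  L1: h(68,19)=(68*31+19)%997=133 h(25,25)=(25*31+25)%997=800 -> [133, 800]
  L2: h(133,800)=(133*31+800)%997=935 -> [935]
  root=935
After append 18 (leaves=[68, 19, 25, 18]):
  L0: [68, 19, 25, 18]
  L1: h(68,19)=(68*31+19)%997=133 h(25,18)=(25*31+18)%997=793 -> [133, 793]
  L2: h(133,793)=(133*31+793)%997=928 -> [928]
  root=928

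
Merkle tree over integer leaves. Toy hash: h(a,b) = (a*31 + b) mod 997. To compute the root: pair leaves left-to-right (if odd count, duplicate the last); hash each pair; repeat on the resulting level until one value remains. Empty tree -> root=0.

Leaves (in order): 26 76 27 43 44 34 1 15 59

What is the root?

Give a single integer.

Answer: 31

Derivation:
L0: [26, 76, 27, 43, 44, 34, 1, 15, 59]
L1: h(26,76)=(26*31+76)%997=882 h(27,43)=(27*31+43)%997=880 h(44,34)=(44*31+34)%997=401 h(1,15)=(1*31+15)%997=46 h(59,59)=(59*31+59)%997=891 -> [882, 880, 401, 46, 891]
L2: h(882,880)=(882*31+880)%997=306 h(401,46)=(401*31+46)%997=513 h(891,891)=(891*31+891)%997=596 -> [306, 513, 596]
L3: h(306,513)=(306*31+513)%997=29 h(596,596)=(596*31+596)%997=129 -> [29, 129]
L4: h(29,129)=(29*31+129)%997=31 -> [31]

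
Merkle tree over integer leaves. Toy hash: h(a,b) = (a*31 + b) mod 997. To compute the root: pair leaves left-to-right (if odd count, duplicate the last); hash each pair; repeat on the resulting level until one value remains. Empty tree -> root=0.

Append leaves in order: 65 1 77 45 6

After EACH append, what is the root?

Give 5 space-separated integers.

After append 65 (leaves=[65]):
  L0: [65]
  root=65
After append 1 (leaves=[65, 1]):
  L0: [65, 1]
  L1: h(65,1)=(65*31+1)%997=22 -> [22]
  root=22
After append 77 (leaves=[65, 1, 77]):
  L0: [65, 1, 77]
  L1: h(65,1)=(65*31+1)%997=22 h(77,77)=(77*31+77)%997=470 -> [22, 470]
  L2: h(22,470)=(22*31+470)%997=155 -> [155]
  root=155
After append 45 (leaves=[65, 1, 77, 45]):
  L0: [65, 1, 77, 45]
  L1: h(65,1)=(65*31+1)%997=22 h(77,45)=(77*31+45)%997=438 -> [22, 438]
  L2: h(22,438)=(22*31+438)%997=123 -> [123]
  root=123
After append 6 (leaves=[65, 1, 77, 45, 6]):
  L0: [65, 1, 77, 45, 6]
  L1: h(65,1)=(65*31+1)%997=22 h(77,45)=(77*31+45)%997=438 h(6,6)=(6*31+6)%997=192 -> [22, 438, 192]
  L2: h(22,438)=(22*31+438)%997=123 h(192,192)=(192*31+192)%997=162 -> [123, 162]
  L3: h(123,162)=(123*31+162)%997=984 -> [984]
  root=984

Answer: 65 22 155 123 984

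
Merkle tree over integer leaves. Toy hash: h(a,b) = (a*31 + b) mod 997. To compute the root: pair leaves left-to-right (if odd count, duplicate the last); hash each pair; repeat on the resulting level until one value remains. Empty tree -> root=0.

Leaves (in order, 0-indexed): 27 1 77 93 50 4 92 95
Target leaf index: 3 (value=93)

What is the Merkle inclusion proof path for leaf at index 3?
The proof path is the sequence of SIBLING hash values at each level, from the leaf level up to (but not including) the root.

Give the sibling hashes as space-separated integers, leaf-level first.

L0 (leaves): [27, 1, 77, 93, 50, 4, 92, 95], target index=3
L1: h(27,1)=(27*31+1)%997=838 [pair 0] h(77,93)=(77*31+93)%997=486 [pair 1] h(50,4)=(50*31+4)%997=557 [pair 2] h(92,95)=(92*31+95)%997=953 [pair 3] -> [838, 486, 557, 953]
  Sibling for proof at L0: 77
L2: h(838,486)=(838*31+486)%997=542 [pair 0] h(557,953)=(557*31+953)%997=274 [pair 1] -> [542, 274]
  Sibling for proof at L1: 838
L3: h(542,274)=(542*31+274)%997=127 [pair 0] -> [127]
  Sibling for proof at L2: 274
Root: 127
Proof path (sibling hashes from leaf to root): [77, 838, 274]

Answer: 77 838 274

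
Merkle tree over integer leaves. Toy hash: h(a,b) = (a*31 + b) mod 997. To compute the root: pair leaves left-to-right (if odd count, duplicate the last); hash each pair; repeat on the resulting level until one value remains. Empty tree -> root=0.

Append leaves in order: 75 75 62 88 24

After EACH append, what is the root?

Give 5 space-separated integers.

Answer: 75 406 612 638 486

Derivation:
After append 75 (leaves=[75]):
  L0: [75]
  root=75
After append 75 (leaves=[75, 75]):
  L0: [75, 75]
  L1: h(75,75)=(75*31+75)%997=406 -> [406]
  root=406
After append 62 (leaves=[75, 75, 62]):
  L0: [75, 75, 62]
  L1: h(75,75)=(75*31+75)%997=406 h(62,62)=(62*31+62)%997=987 -> [406, 987]
  L2: h(406,987)=(406*31+987)%997=612 -> [612]
  root=612
After append 88 (leaves=[75, 75, 62, 88]):
  L0: [75, 75, 62, 88]
  L1: h(75,75)=(75*31+75)%997=406 h(62,88)=(62*31+88)%997=16 -> [406, 16]
  L2: h(406,16)=(406*31+16)%997=638 -> [638]
  root=638
After append 24 (leaves=[75, 75, 62, 88, 24]):
  L0: [75, 75, 62, 88, 24]
  L1: h(75,75)=(75*31+75)%997=406 h(62,88)=(62*31+88)%997=16 h(24,24)=(24*31+24)%997=768 -> [406, 16, 768]
  L2: h(406,16)=(406*31+16)%997=638 h(768,768)=(768*31+768)%997=648 -> [638, 648]
  L3: h(638,648)=(638*31+648)%997=486 -> [486]
  root=486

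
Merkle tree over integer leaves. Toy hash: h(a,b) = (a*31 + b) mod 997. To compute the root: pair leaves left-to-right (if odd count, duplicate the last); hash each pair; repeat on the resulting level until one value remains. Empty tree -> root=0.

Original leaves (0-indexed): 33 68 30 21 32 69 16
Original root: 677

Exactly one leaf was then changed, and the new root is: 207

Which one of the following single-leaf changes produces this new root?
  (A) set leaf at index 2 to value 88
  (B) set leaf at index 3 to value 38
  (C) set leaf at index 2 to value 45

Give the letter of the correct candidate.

Original leaves: [33, 68, 30, 21, 32, 69, 16]
Target new root: 207
Try each candidate change and compute the resulting root:
Candidate A: set leaf[2] = 88 -> leaves = [33, 68, 88, 21, 32, 69, 16]
  L0: [33, 68, 88, 21, 32, 69, 16]
  L1: h(33,68)=(33*31+68)%997=94 h(88,21)=(88*31+21)%997=755 h(32,69)=(32*31+69)%997=64 h(16,16)=(16*31+16)%997=512 -> [94, 755, 64, 512]
  L2: h(94,755)=(94*31+755)%997=678 h(64,512)=(64*31+512)%997=502 -> [678, 502]
  L3: h(678,502)=(678*31+502)%997=583 -> [583]
  root = 583 != target 207
Candidate B: set leaf[3] = 38 -> leaves = [33, 68, 30, 38, 32, 69, 16]
  L0: [33, 68, 30, 38, 32, 69, 16]
  L1: h(33,68)=(33*31+68)%997=94 h(30,38)=(30*31+38)%997=968 h(32,69)=(32*31+69)%997=64 h(16,16)=(16*31+16)%997=512 -> [94, 968, 64, 512]
  L2: h(94,968)=(94*31+968)%997=891 h(64,512)=(64*31+512)%997=502 -> [891, 502]
  L3: h(891,502)=(891*31+502)%997=207 -> [207]
  root = 207 == target 207  ** MATCH **
Candidate C: set leaf[2] = 45 -> leaves = [33, 68, 45, 21, 32, 69, 16]
  L0: [33, 68, 45, 21, 32, 69, 16]
  L1: h(33,68)=(33*31+68)%997=94 h(45,21)=(45*31+21)%997=419 h(32,69)=(32*31+69)%997=64 h(16,16)=(16*31+16)%997=512 -> [94, 419, 64, 512]
  L2: h(94,419)=(94*31+419)%997=342 h(64,512)=(64*31+512)%997=502 -> [342, 502]
  L3: h(342,502)=(342*31+502)%997=137 -> [137]
  root = 137 != target 207
Candidate B produces the target root.

Answer: B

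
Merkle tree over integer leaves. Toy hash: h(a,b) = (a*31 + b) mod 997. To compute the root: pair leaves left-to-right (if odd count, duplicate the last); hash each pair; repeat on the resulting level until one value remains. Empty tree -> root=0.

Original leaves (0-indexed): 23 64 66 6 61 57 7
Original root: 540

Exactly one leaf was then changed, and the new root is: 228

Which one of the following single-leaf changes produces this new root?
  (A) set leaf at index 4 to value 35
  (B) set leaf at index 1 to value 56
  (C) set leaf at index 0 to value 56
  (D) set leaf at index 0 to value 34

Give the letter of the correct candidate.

Original leaves: [23, 64, 66, 6, 61, 57, 7]
Target new root: 228
Try each candidate change and compute the resulting root:
Candidate A: set leaf[4] = 35 -> leaves = [23, 64, 66, 6, 35, 57, 7]
  L0: [23, 64, 66, 6, 35, 57, 7]
  L1: h(23,64)=(23*31+64)%997=777 h(66,6)=(66*31+6)%997=58 h(35,57)=(35*31+57)%997=145 h(7,7)=(7*31+7)%997=224 -> [777, 58, 145, 224]
  L2: h(777,58)=(777*31+58)%997=217 h(145,224)=(145*31+224)%997=731 -> [217, 731]
  L3: h(217,731)=(217*31+731)%997=479 -> [479]
  root = 479 != target 228
Candidate B: set leaf[1] = 56 -> leaves = [23, 56, 66, 6, 61, 57, 7]
  L0: [23, 56, 66, 6, 61, 57, 7]
  L1: h(23,56)=(23*31+56)%997=769 h(66,6)=(66*31+6)%997=58 h(61,57)=(61*31+57)%997=951 h(7,7)=(7*31+7)%997=224 -> [769, 58, 951, 224]
  L2: h(769,58)=(769*31+58)%997=966 h(951,224)=(951*31+224)%997=792 -> [966, 792]
  L3: h(966,792)=(966*31+792)%997=828 -> [828]
  root = 828 != target 228
Candidate C: set leaf[0] = 56 -> leaves = [56, 64, 66, 6, 61, 57, 7]
  L0: [56, 64, 66, 6, 61, 57, 7]
  L1: h(56,64)=(56*31+64)%997=803 h(66,6)=(66*31+6)%997=58 h(61,57)=(61*31+57)%997=951 h(7,7)=(7*31+7)%997=224 -> [803, 58, 951, 224]
  L2: h(803,58)=(803*31+58)%997=26 h(951,224)=(951*31+224)%997=792 -> [26, 792]
  L3: h(26,792)=(26*31+792)%997=601 -> [601]
  root = 601 != target 228
Candidate D: set leaf[0] = 34 -> leaves = [34, 64, 66, 6, 61, 57, 7]
  L0: [34, 64, 66, 6, 61, 57, 7]
  L1: h(34,64)=(34*31+64)%997=121 h(66,6)=(66*31+6)%997=58 h(61,57)=(61*31+57)%997=951 h(7,7)=(7*31+7)%997=224 -> [121, 58, 951, 224]
  L2: h(121,58)=(121*31+58)%997=818 h(951,224)=(951*31+224)%997=792 -> [818, 792]
  L3: h(818,792)=(818*31+792)%997=228 -> [228]
  root = 228 == target 228  ** MATCH **
Candidate D produces the target root.

Answer: D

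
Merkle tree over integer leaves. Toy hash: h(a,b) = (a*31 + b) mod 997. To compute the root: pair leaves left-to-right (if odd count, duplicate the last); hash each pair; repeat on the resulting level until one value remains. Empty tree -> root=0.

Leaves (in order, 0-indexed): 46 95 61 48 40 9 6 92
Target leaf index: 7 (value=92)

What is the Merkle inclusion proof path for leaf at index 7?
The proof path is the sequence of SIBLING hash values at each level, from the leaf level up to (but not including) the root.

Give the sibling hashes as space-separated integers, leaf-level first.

Answer: 6 252 237

Derivation:
L0 (leaves): [46, 95, 61, 48, 40, 9, 6, 92], target index=7
L1: h(46,95)=(46*31+95)%997=524 [pair 0] h(61,48)=(61*31+48)%997=942 [pair 1] h(40,9)=(40*31+9)%997=252 [pair 2] h(6,92)=(6*31+92)%997=278 [pair 3] -> [524, 942, 252, 278]
  Sibling for proof at L0: 6
L2: h(524,942)=(524*31+942)%997=237 [pair 0] h(252,278)=(252*31+278)%997=114 [pair 1] -> [237, 114]
  Sibling for proof at L1: 252
L3: h(237,114)=(237*31+114)%997=482 [pair 0] -> [482]
  Sibling for proof at L2: 237
Root: 482
Proof path (sibling hashes from leaf to root): [6, 252, 237]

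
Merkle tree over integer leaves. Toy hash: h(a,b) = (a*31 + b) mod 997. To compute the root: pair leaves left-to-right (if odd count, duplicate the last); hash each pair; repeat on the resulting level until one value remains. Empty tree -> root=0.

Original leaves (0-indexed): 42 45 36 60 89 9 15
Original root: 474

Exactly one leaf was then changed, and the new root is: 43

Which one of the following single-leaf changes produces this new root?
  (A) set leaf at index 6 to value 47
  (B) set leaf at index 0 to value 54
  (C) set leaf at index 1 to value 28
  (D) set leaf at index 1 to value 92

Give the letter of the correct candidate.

Answer: B

Derivation:
Original leaves: [42, 45, 36, 60, 89, 9, 15]
Target new root: 43
Try each candidate change and compute the resulting root:
Candidate A: set leaf[6] = 47 -> leaves = [42, 45, 36, 60, 89, 9, 47]
  L0: [42, 45, 36, 60, 89, 9, 47]
  L1: h(42,45)=(42*31+45)%997=350 h(36,60)=(36*31+60)%997=179 h(89,9)=(89*31+9)%997=774 h(47,47)=(47*31+47)%997=507 -> [350, 179, 774, 507]
  L2: h(350,179)=(350*31+179)%997=62 h(774,507)=(774*31+507)%997=573 -> [62, 573]
  L3: h(62,573)=(62*31+573)%997=501 -> [501]
  root = 501 != target 43
Candidate B: set leaf[0] = 54 -> leaves = [54, 45, 36, 60, 89, 9, 15]
  L0: [54, 45, 36, 60, 89, 9, 15]
  L1: h(54,45)=(54*31+45)%997=722 h(36,60)=(36*31+60)%997=179 h(89,9)=(89*31+9)%997=774 h(15,15)=(15*31+15)%997=480 -> [722, 179, 774, 480]
  L2: h(722,179)=(722*31+179)%997=627 h(774,480)=(774*31+480)%997=546 -> [627, 546]
  L3: h(627,546)=(627*31+546)%997=43 -> [43]
  root = 43 == target 43  ** MATCH **
Candidate C: set leaf[1] = 28 -> leaves = [42, 28, 36, 60, 89, 9, 15]
  L0: [42, 28, 36, 60, 89, 9, 15]
  L1: h(42,28)=(42*31+28)%997=333 h(36,60)=(36*31+60)%997=179 h(89,9)=(89*31+9)%997=774 h(15,15)=(15*31+15)%997=480 -> [333, 179, 774, 480]
  L2: h(333,179)=(333*31+179)%997=532 h(774,480)=(774*31+480)%997=546 -> [532, 546]
  L3: h(532,546)=(532*31+546)%997=89 -> [89]
  root = 89 != target 43
Candidate D: set leaf[1] = 92 -> leaves = [42, 92, 36, 60, 89, 9, 15]
  L0: [42, 92, 36, 60, 89, 9, 15]
  L1: h(42,92)=(42*31+92)%997=397 h(36,60)=(36*31+60)%997=179 h(89,9)=(89*31+9)%997=774 h(15,15)=(15*31+15)%997=480 -> [397, 179, 774, 480]
  L2: h(397,179)=(397*31+179)%997=522 h(774,480)=(774*31+480)%997=546 -> [522, 546]
  L3: h(522,546)=(522*31+546)%997=776 -> [776]
  root = 776 != target 43
Candidate B produces the target root.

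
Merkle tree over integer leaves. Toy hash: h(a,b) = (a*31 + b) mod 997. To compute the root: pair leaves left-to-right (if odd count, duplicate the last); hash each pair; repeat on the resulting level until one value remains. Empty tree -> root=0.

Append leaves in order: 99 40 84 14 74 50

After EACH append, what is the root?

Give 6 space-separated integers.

Answer: 99 118 364 294 145 374

Derivation:
After append 99 (leaves=[99]):
  L0: [99]
  root=99
After append 40 (leaves=[99, 40]):
  L0: [99, 40]
  L1: h(99,40)=(99*31+40)%997=118 -> [118]
  root=118
After append 84 (leaves=[99, 40, 84]):
  L0: [99, 40, 84]
  L1: h(99,40)=(99*31+40)%997=118 h(84,84)=(84*31+84)%997=694 -> [118, 694]
  L2: h(118,694)=(118*31+694)%997=364 -> [364]
  root=364
After append 14 (leaves=[99, 40, 84, 14]):
  L0: [99, 40, 84, 14]
  L1: h(99,40)=(99*31+40)%997=118 h(84,14)=(84*31+14)%997=624 -> [118, 624]
  L2: h(118,624)=(118*31+624)%997=294 -> [294]
  root=294
After append 74 (leaves=[99, 40, 84, 14, 74]):
  L0: [99, 40, 84, 14, 74]
  L1: h(99,40)=(99*31+40)%997=118 h(84,14)=(84*31+14)%997=624 h(74,74)=(74*31+74)%997=374 -> [118, 624, 374]
  L2: h(118,624)=(118*31+624)%997=294 h(374,374)=(374*31+374)%997=4 -> [294, 4]
  L3: h(294,4)=(294*31+4)%997=145 -> [145]
  root=145
After append 50 (leaves=[99, 40, 84, 14, 74, 50]):
  L0: [99, 40, 84, 14, 74, 50]
  L1: h(99,40)=(99*31+40)%997=118 h(84,14)=(84*31+14)%997=624 h(74,50)=(74*31+50)%997=350 -> [118, 624, 350]
  L2: h(118,624)=(118*31+624)%997=294 h(350,350)=(350*31+350)%997=233 -> [294, 233]
  L3: h(294,233)=(294*31+233)%997=374 -> [374]
  root=374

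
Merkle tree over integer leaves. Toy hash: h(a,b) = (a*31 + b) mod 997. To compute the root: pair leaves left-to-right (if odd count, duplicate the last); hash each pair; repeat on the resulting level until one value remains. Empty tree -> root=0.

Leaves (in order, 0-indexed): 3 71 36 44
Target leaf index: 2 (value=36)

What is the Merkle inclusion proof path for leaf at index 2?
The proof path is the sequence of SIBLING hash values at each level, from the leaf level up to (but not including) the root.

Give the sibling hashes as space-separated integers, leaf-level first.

L0 (leaves): [3, 71, 36, 44], target index=2
L1: h(3,71)=(3*31+71)%997=164 [pair 0] h(36,44)=(36*31+44)%997=163 [pair 1] -> [164, 163]
  Sibling for proof at L0: 44
L2: h(164,163)=(164*31+163)%997=262 [pair 0] -> [262]
  Sibling for proof at L1: 164
Root: 262
Proof path (sibling hashes from leaf to root): [44, 164]

Answer: 44 164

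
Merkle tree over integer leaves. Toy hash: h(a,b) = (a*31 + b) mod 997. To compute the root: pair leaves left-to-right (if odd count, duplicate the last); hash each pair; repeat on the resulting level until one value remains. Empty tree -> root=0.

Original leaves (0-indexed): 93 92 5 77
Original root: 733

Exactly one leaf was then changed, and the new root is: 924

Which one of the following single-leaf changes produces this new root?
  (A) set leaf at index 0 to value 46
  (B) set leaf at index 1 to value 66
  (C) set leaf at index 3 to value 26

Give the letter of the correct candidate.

Original leaves: [93, 92, 5, 77]
Target new root: 924
Try each candidate change and compute the resulting root:
Candidate A: set leaf[0] = 46 -> leaves = [46, 92, 5, 77]
  L0: [46, 92, 5, 77]
  L1: h(46,92)=(46*31+92)%997=521 h(5,77)=(5*31+77)%997=232 -> [521, 232]
  L2: h(521,232)=(521*31+232)%997=431 -> [431]
  root = 431 != target 924
Candidate B: set leaf[1] = 66 -> leaves = [93, 66, 5, 77]
  L0: [93, 66, 5, 77]
  L1: h(93,66)=(93*31+66)%997=955 h(5,77)=(5*31+77)%997=232 -> [955, 232]
  L2: h(955,232)=(955*31+232)%997=924 -> [924]
  root = 924 == target 924  ** MATCH **
Candidate C: set leaf[3] = 26 -> leaves = [93, 92, 5, 26]
  L0: [93, 92, 5, 26]
  L1: h(93,92)=(93*31+92)%997=981 h(5,26)=(5*31+26)%997=181 -> [981, 181]
  L2: h(981,181)=(981*31+181)%997=682 -> [682]
  root = 682 != target 924
Candidate B produces the target root.

Answer: B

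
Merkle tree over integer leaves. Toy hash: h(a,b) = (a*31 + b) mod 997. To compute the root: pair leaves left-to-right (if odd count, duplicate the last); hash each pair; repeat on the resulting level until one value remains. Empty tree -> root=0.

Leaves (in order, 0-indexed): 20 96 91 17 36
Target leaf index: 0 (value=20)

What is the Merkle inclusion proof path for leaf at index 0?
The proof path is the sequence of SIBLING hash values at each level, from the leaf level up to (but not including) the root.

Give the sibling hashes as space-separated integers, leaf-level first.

Answer: 96 844 972

Derivation:
L0 (leaves): [20, 96, 91, 17, 36], target index=0
L1: h(20,96)=(20*31+96)%997=716 [pair 0] h(91,17)=(91*31+17)%997=844 [pair 1] h(36,36)=(36*31+36)%997=155 [pair 2] -> [716, 844, 155]
  Sibling for proof at L0: 96
L2: h(716,844)=(716*31+844)%997=109 [pair 0] h(155,155)=(155*31+155)%997=972 [pair 1] -> [109, 972]
  Sibling for proof at L1: 844
L3: h(109,972)=(109*31+972)%997=363 [pair 0] -> [363]
  Sibling for proof at L2: 972
Root: 363
Proof path (sibling hashes from leaf to root): [96, 844, 972]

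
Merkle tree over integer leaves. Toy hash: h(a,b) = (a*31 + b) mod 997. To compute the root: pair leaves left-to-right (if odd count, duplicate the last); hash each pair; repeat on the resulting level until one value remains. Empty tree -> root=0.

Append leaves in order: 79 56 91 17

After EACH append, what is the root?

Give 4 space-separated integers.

After append 79 (leaves=[79]):
  L0: [79]
  root=79
After append 56 (leaves=[79, 56]):
  L0: [79, 56]
  L1: h(79,56)=(79*31+56)%997=511 -> [511]
  root=511
After append 91 (leaves=[79, 56, 91]):
  L0: [79, 56, 91]
  L1: h(79,56)=(79*31+56)%997=511 h(91,91)=(91*31+91)%997=918 -> [511, 918]
  L2: h(511,918)=(511*31+918)%997=807 -> [807]
  root=807
After append 17 (leaves=[79, 56, 91, 17]):
  L0: [79, 56, 91, 17]
  L1: h(79,56)=(79*31+56)%997=511 h(91,17)=(91*31+17)%997=844 -> [511, 844]
  L2: h(511,844)=(511*31+844)%997=733 -> [733]
  root=733

Answer: 79 511 807 733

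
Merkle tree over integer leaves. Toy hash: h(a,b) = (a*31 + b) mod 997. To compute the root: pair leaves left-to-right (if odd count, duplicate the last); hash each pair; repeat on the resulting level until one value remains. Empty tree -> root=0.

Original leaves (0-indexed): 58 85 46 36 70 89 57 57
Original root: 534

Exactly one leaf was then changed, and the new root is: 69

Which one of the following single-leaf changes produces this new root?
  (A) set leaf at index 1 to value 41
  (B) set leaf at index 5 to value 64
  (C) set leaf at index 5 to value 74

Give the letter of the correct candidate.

Original leaves: [58, 85, 46, 36, 70, 89, 57, 57]
Target new root: 69
Try each candidate change and compute the resulting root:
Candidate A: set leaf[1] = 41 -> leaves = [58, 41, 46, 36, 70, 89, 57, 57]
  L0: [58, 41, 46, 36, 70, 89, 57, 57]
  L1: h(58,41)=(58*31+41)%997=842 h(46,36)=(46*31+36)%997=465 h(70,89)=(70*31+89)%997=265 h(57,57)=(57*31+57)%997=827 -> [842, 465, 265, 827]
  L2: h(842,465)=(842*31+465)%997=645 h(265,827)=(265*31+827)%997=69 -> [645, 69]
  L3: h(645,69)=(645*31+69)%997=124 -> [124]
  root = 124 != target 69
Candidate B: set leaf[5] = 64 -> leaves = [58, 85, 46, 36, 70, 64, 57, 57]
  L0: [58, 85, 46, 36, 70, 64, 57, 57]
  L1: h(58,85)=(58*31+85)%997=886 h(46,36)=(46*31+36)%997=465 h(70,64)=(70*31+64)%997=240 h(57,57)=(57*31+57)%997=827 -> [886, 465, 240, 827]
  L2: h(886,465)=(886*31+465)%997=15 h(240,827)=(240*31+827)%997=291 -> [15, 291]
  L3: h(15,291)=(15*31+291)%997=756 -> [756]
  root = 756 != target 69
Candidate C: set leaf[5] = 74 -> leaves = [58, 85, 46, 36, 70, 74, 57, 57]
  L0: [58, 85, 46, 36, 70, 74, 57, 57]
  L1: h(58,85)=(58*31+85)%997=886 h(46,36)=(46*31+36)%997=465 h(70,74)=(70*31+74)%997=250 h(57,57)=(57*31+57)%997=827 -> [886, 465, 250, 827]
  L2: h(886,465)=(886*31+465)%997=15 h(250,827)=(250*31+827)%997=601 -> [15, 601]
  L3: h(15,601)=(15*31+601)%997=69 -> [69]
  root = 69 == target 69  ** MATCH **
Candidate C produces the target root.

Answer: C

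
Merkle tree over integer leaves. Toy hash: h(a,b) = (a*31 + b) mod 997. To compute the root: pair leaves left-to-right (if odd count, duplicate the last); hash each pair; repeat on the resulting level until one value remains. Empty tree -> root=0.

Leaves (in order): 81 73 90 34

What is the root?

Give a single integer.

L0: [81, 73, 90, 34]
L1: h(81,73)=(81*31+73)%997=590 h(90,34)=(90*31+34)%997=830 -> [590, 830]
L2: h(590,830)=(590*31+830)%997=177 -> [177]

Answer: 177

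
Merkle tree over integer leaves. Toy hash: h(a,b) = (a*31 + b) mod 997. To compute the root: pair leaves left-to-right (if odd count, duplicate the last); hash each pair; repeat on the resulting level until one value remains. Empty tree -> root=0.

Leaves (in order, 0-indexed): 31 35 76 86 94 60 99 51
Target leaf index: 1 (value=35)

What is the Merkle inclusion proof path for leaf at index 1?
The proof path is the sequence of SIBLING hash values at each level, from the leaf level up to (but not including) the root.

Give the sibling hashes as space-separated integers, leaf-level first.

Answer: 31 448 599

Derivation:
L0 (leaves): [31, 35, 76, 86, 94, 60, 99, 51], target index=1
L1: h(31,35)=(31*31+35)%997=996 [pair 0] h(76,86)=(76*31+86)%997=448 [pair 1] h(94,60)=(94*31+60)%997=980 [pair 2] h(99,51)=(99*31+51)%997=129 [pair 3] -> [996, 448, 980, 129]
  Sibling for proof at L0: 31
L2: h(996,448)=(996*31+448)%997=417 [pair 0] h(980,129)=(980*31+129)%997=599 [pair 1] -> [417, 599]
  Sibling for proof at L1: 448
L3: h(417,599)=(417*31+599)%997=565 [pair 0] -> [565]
  Sibling for proof at L2: 599
Root: 565
Proof path (sibling hashes from leaf to root): [31, 448, 599]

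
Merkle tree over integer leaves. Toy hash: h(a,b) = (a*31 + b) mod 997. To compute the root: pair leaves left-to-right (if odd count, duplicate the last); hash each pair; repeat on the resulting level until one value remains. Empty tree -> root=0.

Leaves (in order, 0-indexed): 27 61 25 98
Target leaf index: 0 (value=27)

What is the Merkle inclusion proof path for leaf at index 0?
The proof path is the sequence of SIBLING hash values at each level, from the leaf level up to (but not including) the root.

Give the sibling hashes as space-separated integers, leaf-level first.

Answer: 61 873

Derivation:
L0 (leaves): [27, 61, 25, 98], target index=0
L1: h(27,61)=(27*31+61)%997=898 [pair 0] h(25,98)=(25*31+98)%997=873 [pair 1] -> [898, 873]
  Sibling for proof at L0: 61
L2: h(898,873)=(898*31+873)%997=795 [pair 0] -> [795]
  Sibling for proof at L1: 873
Root: 795
Proof path (sibling hashes from leaf to root): [61, 873]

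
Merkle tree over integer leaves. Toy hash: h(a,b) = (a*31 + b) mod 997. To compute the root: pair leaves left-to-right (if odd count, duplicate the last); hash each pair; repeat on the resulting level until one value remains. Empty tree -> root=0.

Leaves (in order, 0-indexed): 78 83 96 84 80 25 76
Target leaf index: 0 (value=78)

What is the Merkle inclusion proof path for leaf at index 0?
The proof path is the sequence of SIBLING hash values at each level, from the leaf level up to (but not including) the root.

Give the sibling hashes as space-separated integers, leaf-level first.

L0 (leaves): [78, 83, 96, 84, 80, 25, 76], target index=0
L1: h(78,83)=(78*31+83)%997=507 [pair 0] h(96,84)=(96*31+84)%997=69 [pair 1] h(80,25)=(80*31+25)%997=511 [pair 2] h(76,76)=(76*31+76)%997=438 [pair 3] -> [507, 69, 511, 438]
  Sibling for proof at L0: 83
L2: h(507,69)=(507*31+69)%997=831 [pair 0] h(511,438)=(511*31+438)%997=327 [pair 1] -> [831, 327]
  Sibling for proof at L1: 69
L3: h(831,327)=(831*31+327)%997=166 [pair 0] -> [166]
  Sibling for proof at L2: 327
Root: 166
Proof path (sibling hashes from leaf to root): [83, 69, 327]

Answer: 83 69 327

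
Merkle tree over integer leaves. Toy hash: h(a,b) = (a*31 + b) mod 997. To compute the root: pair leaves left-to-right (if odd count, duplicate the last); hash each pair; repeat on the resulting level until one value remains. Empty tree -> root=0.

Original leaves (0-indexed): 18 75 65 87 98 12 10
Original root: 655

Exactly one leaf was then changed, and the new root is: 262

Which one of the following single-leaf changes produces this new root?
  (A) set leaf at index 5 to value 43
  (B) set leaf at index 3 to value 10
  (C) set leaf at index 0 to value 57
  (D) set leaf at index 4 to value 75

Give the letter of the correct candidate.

Answer: B

Derivation:
Original leaves: [18, 75, 65, 87, 98, 12, 10]
Target new root: 262
Try each candidate change and compute the resulting root:
Candidate A: set leaf[5] = 43 -> leaves = [18, 75, 65, 87, 98, 43, 10]
  L0: [18, 75, 65, 87, 98, 43, 10]
  L1: h(18,75)=(18*31+75)%997=633 h(65,87)=(65*31+87)%997=108 h(98,43)=(98*31+43)%997=90 h(10,10)=(10*31+10)%997=320 -> [633, 108, 90, 320]
  L2: h(633,108)=(633*31+108)%997=788 h(90,320)=(90*31+320)%997=119 -> [788, 119]
  L3: h(788,119)=(788*31+119)%997=619 -> [619]
  root = 619 != target 262
Candidate B: set leaf[3] = 10 -> leaves = [18, 75, 65, 10, 98, 12, 10]
  L0: [18, 75, 65, 10, 98, 12, 10]
  L1: h(18,75)=(18*31+75)%997=633 h(65,10)=(65*31+10)%997=31 h(98,12)=(98*31+12)%997=59 h(10,10)=(10*31+10)%997=320 -> [633, 31, 59, 320]
  L2: h(633,31)=(633*31+31)%997=711 h(59,320)=(59*31+320)%997=155 -> [711, 155]
  L3: h(711,155)=(711*31+155)%997=262 -> [262]
  root = 262 == target 262  ** MATCH **
Candidate C: set leaf[0] = 57 -> leaves = [57, 75, 65, 87, 98, 12, 10]
  L0: [57, 75, 65, 87, 98, 12, 10]
  L1: h(57,75)=(57*31+75)%997=845 h(65,87)=(65*31+87)%997=108 h(98,12)=(98*31+12)%997=59 h(10,10)=(10*31+10)%997=320 -> [845, 108, 59, 320]
  L2: h(845,108)=(845*31+108)%997=381 h(59,320)=(59*31+320)%997=155 -> [381, 155]
  L3: h(381,155)=(381*31+155)%997=2 -> [2]
  root = 2 != target 262
Candidate D: set leaf[4] = 75 -> leaves = [18, 75, 65, 87, 75, 12, 10]
  L0: [18, 75, 65, 87, 75, 12, 10]
  L1: h(18,75)=(18*31+75)%997=633 h(65,87)=(65*31+87)%997=108 h(75,12)=(75*31+12)%997=343 h(10,10)=(10*31+10)%997=320 -> [633, 108, 343, 320]
  L2: h(633,108)=(633*31+108)%997=788 h(343,320)=(343*31+320)%997=983 -> [788, 983]
  L3: h(788,983)=(788*31+983)%997=486 -> [486]
  root = 486 != target 262
Candidate B produces the target root.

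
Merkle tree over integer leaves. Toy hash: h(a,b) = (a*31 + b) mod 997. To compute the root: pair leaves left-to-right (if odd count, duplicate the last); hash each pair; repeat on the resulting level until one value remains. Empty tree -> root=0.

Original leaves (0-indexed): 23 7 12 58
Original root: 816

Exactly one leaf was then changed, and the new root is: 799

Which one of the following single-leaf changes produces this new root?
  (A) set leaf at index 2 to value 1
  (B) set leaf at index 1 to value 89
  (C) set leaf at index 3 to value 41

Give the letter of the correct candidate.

Original leaves: [23, 7, 12, 58]
Target new root: 799
Try each candidate change and compute the resulting root:
Candidate A: set leaf[2] = 1 -> leaves = [23, 7, 1, 58]
  L0: [23, 7, 1, 58]
  L1: h(23,7)=(23*31+7)%997=720 h(1,58)=(1*31+58)%997=89 -> [720, 89]
  L2: h(720,89)=(720*31+89)%997=475 -> [475]
  root = 475 != target 799
Candidate B: set leaf[1] = 89 -> leaves = [23, 89, 12, 58]
  L0: [23, 89, 12, 58]
  L1: h(23,89)=(23*31+89)%997=802 h(12,58)=(12*31+58)%997=430 -> [802, 430]
  L2: h(802,430)=(802*31+430)%997=367 -> [367]
  root = 367 != target 799
Candidate C: set leaf[3] = 41 -> leaves = [23, 7, 12, 41]
  L0: [23, 7, 12, 41]
  L1: h(23,7)=(23*31+7)%997=720 h(12,41)=(12*31+41)%997=413 -> [720, 413]
  L2: h(720,413)=(720*31+413)%997=799 -> [799]
  root = 799 == target 799  ** MATCH **
Candidate C produces the target root.

Answer: C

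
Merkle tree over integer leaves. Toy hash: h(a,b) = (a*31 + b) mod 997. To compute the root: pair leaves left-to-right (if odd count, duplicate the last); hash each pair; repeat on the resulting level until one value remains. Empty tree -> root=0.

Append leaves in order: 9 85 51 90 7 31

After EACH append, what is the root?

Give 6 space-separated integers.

After append 9 (leaves=[9]):
  L0: [9]
  root=9
After append 85 (leaves=[9, 85]):
  L0: [9, 85]
  L1: h(9,85)=(9*31+85)%997=364 -> [364]
  root=364
After append 51 (leaves=[9, 85, 51]):
  L0: [9, 85, 51]
  L1: h(9,85)=(9*31+85)%997=364 h(51,51)=(51*31+51)%997=635 -> [364, 635]
  L2: h(364,635)=(364*31+635)%997=952 -> [952]
  root=952
After append 90 (leaves=[9, 85, 51, 90]):
  L0: [9, 85, 51, 90]
  L1: h(9,85)=(9*31+85)%997=364 h(51,90)=(51*31+90)%997=674 -> [364, 674]
  L2: h(364,674)=(364*31+674)%997=991 -> [991]
  root=991
After append 7 (leaves=[9, 85, 51, 90, 7]):
  L0: [9, 85, 51, 90, 7]
  L1: h(9,85)=(9*31+85)%997=364 h(51,90)=(51*31+90)%997=674 h(7,7)=(7*31+7)%997=224 -> [364, 674, 224]
  L2: h(364,674)=(364*31+674)%997=991 h(224,224)=(224*31+224)%997=189 -> [991, 189]
  L3: h(991,189)=(991*31+189)%997=3 -> [3]
  root=3
After append 31 (leaves=[9, 85, 51, 90, 7, 31]):
  L0: [9, 85, 51, 90, 7, 31]
  L1: h(9,85)=(9*31+85)%997=364 h(51,90)=(51*31+90)%997=674 h(7,31)=(7*31+31)%997=248 -> [364, 674, 248]
  L2: h(364,674)=(364*31+674)%997=991 h(248,248)=(248*31+248)%997=957 -> [991, 957]
  L3: h(991,957)=(991*31+957)%997=771 -> [771]
  root=771

Answer: 9 364 952 991 3 771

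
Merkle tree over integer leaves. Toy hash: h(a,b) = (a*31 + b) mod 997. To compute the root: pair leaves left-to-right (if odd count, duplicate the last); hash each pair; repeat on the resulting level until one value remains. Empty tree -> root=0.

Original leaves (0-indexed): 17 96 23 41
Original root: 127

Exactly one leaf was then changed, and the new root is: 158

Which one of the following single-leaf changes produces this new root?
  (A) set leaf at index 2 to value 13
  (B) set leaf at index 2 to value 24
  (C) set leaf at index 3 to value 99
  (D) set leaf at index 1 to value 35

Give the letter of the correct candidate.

Original leaves: [17, 96, 23, 41]
Target new root: 158
Try each candidate change and compute the resulting root:
Candidate A: set leaf[2] = 13 -> leaves = [17, 96, 13, 41]
  L0: [17, 96, 13, 41]
  L1: h(17,96)=(17*31+96)%997=623 h(13,41)=(13*31+41)%997=444 -> [623, 444]
  L2: h(623,444)=(623*31+444)%997=814 -> [814]
  root = 814 != target 158
Candidate B: set leaf[2] = 24 -> leaves = [17, 96, 24, 41]
  L0: [17, 96, 24, 41]
  L1: h(17,96)=(17*31+96)%997=623 h(24,41)=(24*31+41)%997=785 -> [623, 785]
  L2: h(623,785)=(623*31+785)%997=158 -> [158]
  root = 158 == target 158  ** MATCH **
Candidate C: set leaf[3] = 99 -> leaves = [17, 96, 23, 99]
  L0: [17, 96, 23, 99]
  L1: h(17,96)=(17*31+96)%997=623 h(23,99)=(23*31+99)%997=812 -> [623, 812]
  L2: h(623,812)=(623*31+812)%997=185 -> [185]
  root = 185 != target 158
Candidate D: set leaf[1] = 35 -> leaves = [17, 35, 23, 41]
  L0: [17, 35, 23, 41]
  L1: h(17,35)=(17*31+35)%997=562 h(23,41)=(23*31+41)%997=754 -> [562, 754]
  L2: h(562,754)=(562*31+754)%997=230 -> [230]
  root = 230 != target 158
Candidate B produces the target root.

Answer: B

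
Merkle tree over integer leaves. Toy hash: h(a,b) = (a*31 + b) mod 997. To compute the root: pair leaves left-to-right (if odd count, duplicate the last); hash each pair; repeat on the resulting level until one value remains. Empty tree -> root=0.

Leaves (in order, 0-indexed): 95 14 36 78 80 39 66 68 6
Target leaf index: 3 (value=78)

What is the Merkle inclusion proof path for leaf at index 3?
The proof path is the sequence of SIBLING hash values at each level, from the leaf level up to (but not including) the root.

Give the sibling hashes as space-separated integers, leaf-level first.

Answer: 36 965 443 199

Derivation:
L0 (leaves): [95, 14, 36, 78, 80, 39, 66, 68, 6], target index=3
L1: h(95,14)=(95*31+14)%997=965 [pair 0] h(36,78)=(36*31+78)%997=197 [pair 1] h(80,39)=(80*31+39)%997=525 [pair 2] h(66,68)=(66*31+68)%997=120 [pair 3] h(6,6)=(6*31+6)%997=192 [pair 4] -> [965, 197, 525, 120, 192]
  Sibling for proof at L0: 36
L2: h(965,197)=(965*31+197)%997=202 [pair 0] h(525,120)=(525*31+120)%997=443 [pair 1] h(192,192)=(192*31+192)%997=162 [pair 2] -> [202, 443, 162]
  Sibling for proof at L1: 965
L3: h(202,443)=(202*31+443)%997=723 [pair 0] h(162,162)=(162*31+162)%997=199 [pair 1] -> [723, 199]
  Sibling for proof at L2: 443
L4: h(723,199)=(723*31+199)%997=678 [pair 0] -> [678]
  Sibling for proof at L3: 199
Root: 678
Proof path (sibling hashes from leaf to root): [36, 965, 443, 199]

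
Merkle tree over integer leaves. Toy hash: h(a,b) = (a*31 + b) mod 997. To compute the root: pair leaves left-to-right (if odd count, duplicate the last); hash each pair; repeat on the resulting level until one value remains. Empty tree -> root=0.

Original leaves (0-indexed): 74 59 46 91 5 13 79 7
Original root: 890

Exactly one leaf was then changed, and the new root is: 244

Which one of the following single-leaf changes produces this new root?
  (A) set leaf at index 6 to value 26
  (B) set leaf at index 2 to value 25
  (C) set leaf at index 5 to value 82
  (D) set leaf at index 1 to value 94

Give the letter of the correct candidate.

Original leaves: [74, 59, 46, 91, 5, 13, 79, 7]
Target new root: 244
Try each candidate change and compute the resulting root:
Candidate A: set leaf[6] = 26 -> leaves = [74, 59, 46, 91, 5, 13, 26, 7]
  L0: [74, 59, 46, 91, 5, 13, 26, 7]
  L1: h(74,59)=(74*31+59)%997=359 h(46,91)=(46*31+91)%997=520 h(5,13)=(5*31+13)%997=168 h(26,7)=(26*31+7)%997=813 -> [359, 520, 168, 813]
  L2: h(359,520)=(359*31+520)%997=682 h(168,813)=(168*31+813)%997=39 -> [682, 39]
  L3: h(682,39)=(682*31+39)%997=244 -> [244]
  root = 244 == target 244  ** MATCH **
Candidate B: set leaf[2] = 25 -> leaves = [74, 59, 25, 91, 5, 13, 79, 7]
  L0: [74, 59, 25, 91, 5, 13, 79, 7]
  L1: h(74,59)=(74*31+59)%997=359 h(25,91)=(25*31+91)%997=866 h(5,13)=(5*31+13)%997=168 h(79,7)=(79*31+7)%997=462 -> [359, 866, 168, 462]
  L2: h(359,866)=(359*31+866)%997=31 h(168,462)=(168*31+462)%997=685 -> [31, 685]
  L3: h(31,685)=(31*31+685)%997=649 -> [649]
  root = 649 != target 244
Candidate C: set leaf[5] = 82 -> leaves = [74, 59, 46, 91, 5, 82, 79, 7]
  L0: [74, 59, 46, 91, 5, 82, 79, 7]
  L1: h(74,59)=(74*31+59)%997=359 h(46,91)=(46*31+91)%997=520 h(5,82)=(5*31+82)%997=237 h(79,7)=(79*31+7)%997=462 -> [359, 520, 237, 462]
  L2: h(359,520)=(359*31+520)%997=682 h(237,462)=(237*31+462)%997=830 -> [682, 830]
  L3: h(682,830)=(682*31+830)%997=38 -> [38]
  root = 38 != target 244
Candidate D: set leaf[1] = 94 -> leaves = [74, 94, 46, 91, 5, 13, 79, 7]
  L0: [74, 94, 46, 91, 5, 13, 79, 7]
  L1: h(74,94)=(74*31+94)%997=394 h(46,91)=(46*31+91)%997=520 h(5,13)=(5*31+13)%997=168 h(79,7)=(79*31+7)%997=462 -> [394, 520, 168, 462]
  L2: h(394,520)=(394*31+520)%997=770 h(168,462)=(168*31+462)%997=685 -> [770, 685]
  L3: h(770,685)=(770*31+685)%997=627 -> [627]
  root = 627 != target 244
Candidate A produces the target root.

Answer: A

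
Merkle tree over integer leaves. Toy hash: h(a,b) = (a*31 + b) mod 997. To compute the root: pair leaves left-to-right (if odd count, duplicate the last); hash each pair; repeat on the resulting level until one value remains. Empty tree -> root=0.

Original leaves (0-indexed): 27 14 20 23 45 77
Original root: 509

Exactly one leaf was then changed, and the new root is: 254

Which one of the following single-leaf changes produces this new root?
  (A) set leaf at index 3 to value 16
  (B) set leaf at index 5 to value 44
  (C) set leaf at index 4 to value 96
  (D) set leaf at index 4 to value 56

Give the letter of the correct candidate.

Answer: C

Derivation:
Original leaves: [27, 14, 20, 23, 45, 77]
Target new root: 254
Try each candidate change and compute the resulting root:
Candidate A: set leaf[3] = 16 -> leaves = [27, 14, 20, 16, 45, 77]
  L0: [27, 14, 20, 16, 45, 77]
  L1: h(27,14)=(27*31+14)%997=851 h(20,16)=(20*31+16)%997=636 h(45,77)=(45*31+77)%997=475 -> [851, 636, 475]
  L2: h(851,636)=(851*31+636)%997=98 h(475,475)=(475*31+475)%997=245 -> [98, 245]
  L3: h(98,245)=(98*31+245)%997=292 -> [292]
  root = 292 != target 254
Candidate B: set leaf[5] = 44 -> leaves = [27, 14, 20, 23, 45, 44]
  L0: [27, 14, 20, 23, 45, 44]
  L1: h(27,14)=(27*31+14)%997=851 h(20,23)=(20*31+23)%997=643 h(45,44)=(45*31+44)%997=442 -> [851, 643, 442]
  L2: h(851,643)=(851*31+643)%997=105 h(442,442)=(442*31+442)%997=186 -> [105, 186]
  L3: h(105,186)=(105*31+186)%997=450 -> [450]
  root = 450 != target 254
Candidate C: set leaf[4] = 96 -> leaves = [27, 14, 20, 23, 96, 77]
  L0: [27, 14, 20, 23, 96, 77]
  L1: h(27,14)=(27*31+14)%997=851 h(20,23)=(20*31+23)%997=643 h(96,77)=(96*31+77)%997=62 -> [851, 643, 62]
  L2: h(851,643)=(851*31+643)%997=105 h(62,62)=(62*31+62)%997=987 -> [105, 987]
  L3: h(105,987)=(105*31+987)%997=254 -> [254]
  root = 254 == target 254  ** MATCH **
Candidate D: set leaf[4] = 56 -> leaves = [27, 14, 20, 23, 56, 77]
  L0: [27, 14, 20, 23, 56, 77]
  L1: h(27,14)=(27*31+14)%997=851 h(20,23)=(20*31+23)%997=643 h(56,77)=(56*31+77)%997=816 -> [851, 643, 816]
  L2: h(851,643)=(851*31+643)%997=105 h(816,816)=(816*31+816)%997=190 -> [105, 190]
  L3: h(105,190)=(105*31+190)%997=454 -> [454]
  root = 454 != target 254
Candidate C produces the target root.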